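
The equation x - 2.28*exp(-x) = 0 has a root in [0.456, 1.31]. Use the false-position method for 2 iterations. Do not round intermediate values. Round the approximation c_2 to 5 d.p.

0.91898

False-position update: c = (a·f(b) − b·f(a))/(f(b) − f(a)); replace the endpoint whose sign matches f(c).
f(0.456000) = -0.989096, f(1.310000) = 0.694810
step 1: c = 0.957624, f(c) = 0.082552 > 0 → new bracket [0.456000, 0.957624]
step 2: c = 0.918983, f(c) = 0.009435 > 0 → new bracket [0.456000, 0.918983]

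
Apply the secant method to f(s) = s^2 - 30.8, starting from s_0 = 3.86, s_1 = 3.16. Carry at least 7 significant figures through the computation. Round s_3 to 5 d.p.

Secant update: s_(k+1) = s_k − f(s_k)·(s_k − s_(k-1))/(f(s_k) − f(s_(k-1))).
f(s_0) = -15.900400, f(s_1) = -20.814400
s_2 = 3.160000 - (-20.814400)·(3.160000 - 3.860000)/(-20.814400 - (-15.900400)) = 6.125014; f(s_2) = 6.715800
s_3 = 6.125014 - (6.715800)·(6.125014 - 3.160000)/(6.715800 - (-20.814400)) = 5.401720; f(s_3) = -1.621424

5.40172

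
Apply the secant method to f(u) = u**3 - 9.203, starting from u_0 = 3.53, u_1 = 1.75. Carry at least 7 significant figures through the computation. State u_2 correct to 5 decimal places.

1.92712

f(u_0) = 34.783977, f(u_1) = -3.843625
u_2 = 1.750000 - (-3.843625)·(1.750000 - 3.530000)/(-3.843625 - (34.783977)) = 1.927118; f(u_2) = -2.046098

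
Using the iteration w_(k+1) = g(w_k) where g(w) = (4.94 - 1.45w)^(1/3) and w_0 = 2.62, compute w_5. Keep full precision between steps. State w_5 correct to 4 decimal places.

w_1 = g(2.620000) = 1.044949
w_2 = g(1.044949) = 1.507345
w_3 = g(1.507345) = 1.401758
w_4 = g(1.401758) = 1.427263
w_5 = g(1.427263) = 1.421186

1.4212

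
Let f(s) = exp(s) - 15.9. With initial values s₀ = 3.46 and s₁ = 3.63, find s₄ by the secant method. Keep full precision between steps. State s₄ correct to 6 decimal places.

2.775720

f(s_0) = 15.916977, f(s_1) = 21.812817
s_2 = 3.630000 - (21.812817)·(3.630000 - 3.460000)/(21.812817 - (15.916977)) = 3.001052; f(s_2) = 4.206671
s_3 = 3.001052 - (4.206671)·(3.001052 - 3.630000)/(4.206671 - (21.812817)) = 2.850776; f(s_3) = 1.401199
s_4 = 2.850776 - (1.401199)·(2.850776 - 3.001052)/(1.401199 - (4.206671)) = 2.775720; f(s_4) = 0.150182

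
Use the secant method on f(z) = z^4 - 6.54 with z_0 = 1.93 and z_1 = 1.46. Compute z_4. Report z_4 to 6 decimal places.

1.598965

Secant update: z_(k+1) = z_k − f(z_k)·(z_k − z_(k-1))/(f(z_k) − f(z_(k-1))).
f(z_0) = 7.334880, f(z_1) = -1.996281
z_2 = 1.460000 - (-1.996281)·(1.460000 - 1.930000)/(-1.996281 - (7.334880)) = 1.560550; f(z_2) = -0.609228
z_3 = 1.560550 - (-0.609228)·(1.560550 - 1.460000)/(-0.609228 - (-1.996281)) = 1.604715; f(z_3) = 0.091187
z_4 = 1.604715 - (0.091187)·(1.604715 - 1.560550)/(0.091187 - (-0.609228)) = 1.598965; f(z_4) = -0.003342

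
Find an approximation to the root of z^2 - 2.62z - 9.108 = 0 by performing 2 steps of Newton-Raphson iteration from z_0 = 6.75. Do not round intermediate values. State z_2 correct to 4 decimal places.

f'(z) = 2z - 2.62
z_0 = 6.750000: f = 18.769500, f' = 10.880000 → z_1 = 6.750000 - (18.769500)/(10.880000) = 5.024862
z_1 = 5.024862: f = 2.976101, f' = 7.429724 → z_2 = 5.024862 - (2.976101)/(7.429724) = 4.624295

4.6243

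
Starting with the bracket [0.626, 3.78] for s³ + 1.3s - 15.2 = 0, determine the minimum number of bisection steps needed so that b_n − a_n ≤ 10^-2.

Initial width b − a = 3.78 − 0.626 = 3.154000.
After n steps the width is (b−a)/2^n; need (b−a)/2^n ≤ 10^-2.
So n ≥ log₂(3.154000/10^-2) = log₂(315.4000) ≈ 8.3010.
Hence n = 9.

9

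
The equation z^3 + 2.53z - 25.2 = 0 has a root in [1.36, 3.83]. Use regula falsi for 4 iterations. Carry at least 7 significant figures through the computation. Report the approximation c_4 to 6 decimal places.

f(1.360000) = -19.243744, f(3.830000) = 40.671787
step 1: c = 2.153318, f(c) = -9.767653 < 0 → new bracket [2.153318, 3.830000]
step 2: c = 2.478009, f(c) = -3.714352 < 0 → new bracket [2.478009, 3.830000]
step 3: c = 2.591147, f(c) = -1.247320 < 0 → new bracket [2.591147, 3.830000]
step 4: c = 2.628010, f(c) = -0.400954 < 0 → new bracket [2.628010, 3.830000]

2.628010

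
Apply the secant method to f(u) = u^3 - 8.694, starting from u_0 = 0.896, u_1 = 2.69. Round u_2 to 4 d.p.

f(u_0) = -7.974677, f(u_1) = 10.771109
u_2 = 2.690000 - (10.771109)·(2.690000 - 0.896000)/(10.771109 - (-7.974677)) = 1.659189; f(u_2) = -4.126408

1.6592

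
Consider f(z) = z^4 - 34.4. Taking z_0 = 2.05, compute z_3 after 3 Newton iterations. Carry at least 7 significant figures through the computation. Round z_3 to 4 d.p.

f'(z) = 4z^3
z_0 = 2.050000: f = -16.738994, f' = 34.460500 → z_1 = 2.050000 - (-16.738994)/(34.460500) = 2.535744
z_1 = 2.535744: f = 6.944893, f' = 65.219340 → z_2 = 2.535744 - (6.944893)/(65.219340) = 2.429259
z_2 = 2.429259: f = 0.425344, f' = 57.343151 → z_3 = 2.429259 - (0.425344)/(57.343151) = 2.421842

2.4218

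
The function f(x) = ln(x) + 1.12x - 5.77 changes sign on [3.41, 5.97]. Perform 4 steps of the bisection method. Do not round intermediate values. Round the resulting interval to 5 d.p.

f(3.410000) = -0.724088, f(5.970000) = 2.703147 (opposite signs)
step 1: m = 4.690000, f(m) = 1.028233 > 0 → root in [3.410000, 4.690000]
step 2: m = 4.050000, f(m) = 0.164717 > 0 → root in [3.410000, 4.050000]
step 3: m = 3.730000, f(m) = -0.275992 < 0 → root in [3.730000, 4.050000]
step 4: m = 3.890000, f(m) = -0.054791 < 0 → root in [3.890000, 4.050000]

[3.89000, 4.05000]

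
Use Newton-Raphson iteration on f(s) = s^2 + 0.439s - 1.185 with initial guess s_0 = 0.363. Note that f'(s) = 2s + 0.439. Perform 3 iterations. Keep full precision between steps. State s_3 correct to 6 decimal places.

s_0 = 0.363000: f = -0.893874, f' = 1.165000 → s_1 = 0.363000 - (-0.893874)/(1.165000) = 1.130274
s_1 = 1.130274: f = 0.588709, f' = 2.699548 → s_2 = 1.130274 - (0.588709)/(2.699548) = 0.912197
s_2 = 0.912197: f = 0.047558, f' = 2.263394 → s_3 = 0.912197 - (0.047558)/(2.263394) = 0.891185

0.891185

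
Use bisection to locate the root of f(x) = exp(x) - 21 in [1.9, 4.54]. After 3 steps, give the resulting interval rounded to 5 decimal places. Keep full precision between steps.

[2.89000, 3.22000]

f(1.900000) = -14.314106, f(4.540000) = 72.690800 (opposite signs)
step 1: m = 3.220000, f(m) = 4.028120 > 0 → root in [1.900000, 3.220000]
step 2: m = 2.560000, f(m) = -8.064183 < 0 → root in [2.560000, 3.220000]
step 3: m = 2.890000, f(m) = -3.006690 < 0 → root in [2.890000, 3.220000]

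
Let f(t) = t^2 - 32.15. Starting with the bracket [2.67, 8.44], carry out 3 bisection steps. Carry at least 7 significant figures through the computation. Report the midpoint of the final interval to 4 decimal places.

5.9156

f(2.670000) = -25.021100, f(8.440000) = 39.083600 (opposite signs)
step 1: m = 5.555000, f(m) = -1.291975 < 0 → root in [5.555000, 8.440000]
step 2: m = 6.997500, f(m) = 16.815006 > 0 → root in [5.555000, 6.997500]
step 3: m = 6.276250, f(m) = 7.241314 > 0 → root in [5.555000, 6.276250]
Midpoint of [5.555000, 6.276250] = 5.915625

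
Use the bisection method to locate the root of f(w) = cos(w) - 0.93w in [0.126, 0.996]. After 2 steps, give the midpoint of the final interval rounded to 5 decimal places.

f(0.126000) = 0.874892, f(0.996000) = -0.382616 (opposite signs)
step 1: m = 0.561000, f(m) = 0.324994 > 0 → root in [0.561000, 0.996000]
step 2: m = 0.778500, f(m) = -0.012037 < 0 → root in [0.561000, 0.778500]
Midpoint of [0.561000, 0.778500] = 0.669750

0.66975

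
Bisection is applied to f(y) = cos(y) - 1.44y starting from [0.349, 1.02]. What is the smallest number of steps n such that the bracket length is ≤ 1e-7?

23

Initial width b − a = 1.02 − 0.349 = 0.671000.
After n steps the width is (b−a)/2^n; need (b−a)/2^n ≤ 1e-7.
So n ≥ log₂(0.671000/1e-7) = log₂(6710000.0000) ≈ 22.6779.
Hence n = 23.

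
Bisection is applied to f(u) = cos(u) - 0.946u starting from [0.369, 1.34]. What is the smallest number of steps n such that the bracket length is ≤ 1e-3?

10

Initial width b − a = 1.34 − 0.369 = 0.971000.
After n steps the width is (b−a)/2^n; need (b−a)/2^n ≤ 1e-3.
So n ≥ log₂(0.971000/1e-3) = log₂(971.0000) ≈ 9.9233.
Hence n = 10.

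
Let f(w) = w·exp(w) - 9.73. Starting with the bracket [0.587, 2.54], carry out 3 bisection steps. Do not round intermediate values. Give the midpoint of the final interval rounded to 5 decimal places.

1.68556

f(0.587000) = -8.674231, f(2.540000) = 22.476364 (opposite signs)
step 1: m = 1.563500, f(m) = -2.263496 < 0 → root in [1.563500, 2.540000]
step 2: m = 2.051750, f(m) = 6.235707 > 0 → root in [1.563500, 2.051750]
step 3: m = 1.807625, f(m) = 1.289196 > 0 → root in [1.563500, 1.807625]
Midpoint of [1.563500, 1.807625] = 1.685563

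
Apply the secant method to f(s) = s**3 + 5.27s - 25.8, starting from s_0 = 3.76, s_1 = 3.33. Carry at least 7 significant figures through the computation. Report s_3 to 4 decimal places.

f(s_0) = 47.172576, f(s_1) = 28.675137
s_2 = 3.330000 - (28.675137)·(3.330000 - 3.760000)/(28.675137 - (47.172576)) = 2.663405; f(s_2) = 7.129598
s_3 = 2.663405 - (7.129598)·(2.663405 - 3.330000)/(7.129598 - (28.675137)) = 2.442823; f(s_3) = 1.650930

2.4428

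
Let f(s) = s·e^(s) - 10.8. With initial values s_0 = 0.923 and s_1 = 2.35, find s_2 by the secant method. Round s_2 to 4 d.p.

f(s_0) = -8.476966, f(s_1) = 13.841089
s_2 = 2.350000 - (13.841089)·(2.350000 - 0.923000)/(13.841089 - (-8.476966)) = 1.465011; f(s_2) = -4.460032

1.4650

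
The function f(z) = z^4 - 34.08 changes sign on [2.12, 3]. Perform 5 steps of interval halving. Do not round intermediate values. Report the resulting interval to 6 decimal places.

[2.395000, 2.422500]

f(2.120000) = -13.880369, f(3.000000) = 46.920000 (opposite signs)
step 1: m = 2.560000, f(m) = 8.869673 > 0 → root in [2.120000, 2.560000]
step 2: m = 2.340000, f(m) = -4.097805 < 0 → root in [2.340000, 2.560000]
step 3: m = 2.450000, f(m) = 1.950006 > 0 → root in [2.340000, 2.450000]
step 4: m = 2.395000, f(m) = -1.178017 < 0 → root in [2.395000, 2.450000]
step 5: m = 2.422500, f(m) = 0.359366 > 0 → root in [2.395000, 2.422500]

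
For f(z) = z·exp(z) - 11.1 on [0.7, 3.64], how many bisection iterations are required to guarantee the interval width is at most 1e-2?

9

Initial width b − a = 3.64 − 0.7 = 2.940000.
After n steps the width is (b−a)/2^n; need (b−a)/2^n ≤ 1e-2.
So n ≥ log₂(2.940000/1e-2) = log₂(294.0000) ≈ 8.1997.
Hence n = 9.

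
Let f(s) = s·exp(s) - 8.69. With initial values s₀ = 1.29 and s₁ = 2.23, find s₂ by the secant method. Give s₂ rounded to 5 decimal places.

1.52445

f(s_0) = -4.003705, f(s_1) = 12.048701
s_2 = 2.230000 - (12.048701)·(2.230000 - 1.290000)/(12.048701 - (-4.003705)) = 1.524450; f(s_2) = -1.688788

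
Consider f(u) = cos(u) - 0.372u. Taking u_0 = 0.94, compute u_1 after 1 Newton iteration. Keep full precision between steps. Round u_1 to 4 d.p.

1.1436

Newton update: u ← u − f(u)/f'(u).
f'(u) = -sin(u) - 0.372
u_0 = 0.940000: f = 0.240108, f' = -1.179558 → u_1 = 0.940000 - (0.240108)/(-1.179558) = 1.143558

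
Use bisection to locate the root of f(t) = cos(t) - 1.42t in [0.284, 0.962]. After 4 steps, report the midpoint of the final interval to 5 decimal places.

f(0.284000) = 0.556662, f(0.962000) = -0.794160 (opposite signs)
step 1: m = 0.623000, f(m) = -0.072528 < 0 → root in [0.284000, 0.623000]
step 2: m = 0.453500, f(m) = 0.254949 > 0 → root in [0.453500, 0.623000]
step 3: m = 0.538250, f(m) = 0.094292 > 0 → root in [0.538250, 0.623000]
step 4: m = 0.580625, f(m) = 0.011632 > 0 → root in [0.580625, 0.623000]
Midpoint of [0.580625, 0.623000] = 0.601812

0.60181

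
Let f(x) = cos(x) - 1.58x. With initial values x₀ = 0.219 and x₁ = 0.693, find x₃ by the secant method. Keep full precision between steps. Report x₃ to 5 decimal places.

Secant update: x_(k+1) = x_k − f(x_k)·(x_k − x_(k-1))/(f(x_k) − f(x_(k-1))).
f(x_0) = 0.630095, f(x_1) = -0.325607
x_2 = 0.693000 - (-0.325607)·(0.693000 - 0.219000)/(-0.325607 - (0.630095)) = 0.531509; f(x_2) = 0.022260
x_3 = 0.531509 - (0.022260)·(0.531509 - 0.693000)/(0.022260 - (-0.325607)) = 0.541842; f(x_3) = 0.000649

0.54184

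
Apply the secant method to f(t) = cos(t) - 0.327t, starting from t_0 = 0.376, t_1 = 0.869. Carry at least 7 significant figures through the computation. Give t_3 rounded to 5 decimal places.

1.17074

f(t_0) = 0.807189, f(t_1) = 0.361428
t_2 = 0.869000 - (0.361428)·(0.869000 - 0.376000)/(0.361428 - (0.807189)) = 1.268729; f(t_2) = -0.117380
t_3 = 1.268729 - (-0.117380)·(1.268729 - 0.869000)/(-0.117380 - (0.361428)) = 1.170735; f(t_3) = 0.006644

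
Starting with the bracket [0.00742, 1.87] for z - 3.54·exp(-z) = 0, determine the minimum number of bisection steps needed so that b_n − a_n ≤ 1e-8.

28

Initial width b − a = 1.87 − 0.00742 = 1.862580.
After n steps the width is (b−a)/2^n; need (b−a)/2^n ≤ 1e-8.
So n ≥ log₂(1.862580/1e-8) = log₂(186258000.0000) ≈ 27.4727.
Hence n = 28.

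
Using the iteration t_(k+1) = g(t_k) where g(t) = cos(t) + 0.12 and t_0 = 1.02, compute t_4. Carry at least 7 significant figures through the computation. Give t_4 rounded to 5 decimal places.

t_1 = g(1.020000) = 0.643366
t_2 = g(0.643366) = 0.920081
t_3 = g(0.920081) = 0.725756
t_4 = g(0.725756) = 0.867998

0.86800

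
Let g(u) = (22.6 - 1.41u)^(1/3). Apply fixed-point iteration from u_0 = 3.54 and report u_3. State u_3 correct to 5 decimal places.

u_1 = g(3.540000) = 2.601607
u_2 = g(2.601607) = 2.665202
u_3 = g(2.665202) = 2.660987

2.66099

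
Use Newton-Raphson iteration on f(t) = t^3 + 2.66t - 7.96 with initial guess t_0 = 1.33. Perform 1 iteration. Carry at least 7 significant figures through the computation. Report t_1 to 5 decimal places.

1.58978

Newton update: t ← t − f(t)/f'(t).
f'(t) = 3t^2 + 2.66
t_0 = 1.330000: f = -2.069563, f' = 7.966700 → t_1 = 1.330000 - (-2.069563)/(7.966700) = 1.589777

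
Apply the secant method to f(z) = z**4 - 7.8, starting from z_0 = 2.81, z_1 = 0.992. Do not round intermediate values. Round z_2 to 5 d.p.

Secant update: z_(k+1) = z_k − f(z_k)·(z_k − z_(k-1))/(f(z_k) − f(z_(k-1))).
f(z_0) = 54.548395, f(z_1) = -6.831618
z_2 = 0.992000 - (-6.831618)·(0.992000 - 2.810000)/(-6.831618 - (54.548395)) = 1.194344; f(z_2) = -5.765218

1.19434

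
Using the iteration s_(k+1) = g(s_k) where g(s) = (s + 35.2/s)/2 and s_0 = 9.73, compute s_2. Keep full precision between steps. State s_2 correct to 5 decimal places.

5.97408

s_1 = g(9.730000) = 6.673839
s_2 = g(6.673839) = 5.974082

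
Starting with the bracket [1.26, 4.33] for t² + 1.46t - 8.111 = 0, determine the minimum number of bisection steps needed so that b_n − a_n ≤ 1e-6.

22

Initial width b − a = 4.33 − 1.26 = 3.070000.
After n steps the width is (b−a)/2^n; need (b−a)/2^n ≤ 1e-6.
So n ≥ log₂(3.070000/1e-6) = log₂(3070000.0000) ≈ 21.5498.
Hence n = 22.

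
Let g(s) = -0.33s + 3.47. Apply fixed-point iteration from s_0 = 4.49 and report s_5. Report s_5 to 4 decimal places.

s_1 = g(4.490000) = 1.988300
s_2 = g(1.988300) = 2.813861
s_3 = g(2.813861) = 2.541426
s_4 = g(2.541426) = 2.631329
s_5 = g(2.631329) = 2.601661

2.6017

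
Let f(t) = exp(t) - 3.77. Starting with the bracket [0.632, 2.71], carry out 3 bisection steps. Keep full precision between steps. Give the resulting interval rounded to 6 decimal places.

f(0.632000) = -1.888630, f(2.710000) = 11.259276 (opposite signs)
step 1: m = 1.671000, f(m) = 1.547483 > 0 → root in [0.632000, 1.671000]
step 2: m = 1.151500, f(m) = -0.607066 < 0 → root in [1.151500, 1.671000]
step 3: m = 1.411250, f(m) = 0.331079 > 0 → root in [1.151500, 1.411250]

[1.151500, 1.411250]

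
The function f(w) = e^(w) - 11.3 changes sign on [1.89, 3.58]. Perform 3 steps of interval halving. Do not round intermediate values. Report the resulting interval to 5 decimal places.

[2.31250, 2.52375]

f(1.890000) = -4.680631, f(3.580000) = 24.573541 (opposite signs)
step 1: m = 2.735000, f(m) = 4.109743 > 0 → root in [1.890000, 2.735000]
step 2: m = 2.312500, f(m) = -1.200358 < 0 → root in [2.312500, 2.735000]
step 3: m = 2.523750, f(m) = 1.175291 > 0 → root in [2.312500, 2.523750]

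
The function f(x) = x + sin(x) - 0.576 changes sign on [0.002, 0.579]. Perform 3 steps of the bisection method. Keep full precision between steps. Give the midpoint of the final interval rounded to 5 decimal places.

0.25444

f(0.002000) = -0.572000, f(0.579000) = 0.550187 (opposite signs)
step 1: m = 0.290500, f(m) = 0.000931 > 0 → root in [0.002000, 0.290500]
step 2: m = 0.146250, f(m) = -0.284021 < 0 → root in [0.146250, 0.290500]
step 3: m = 0.218375, f(m) = -0.140981 < 0 → root in [0.218375, 0.290500]
Midpoint of [0.218375, 0.290500] = 0.254437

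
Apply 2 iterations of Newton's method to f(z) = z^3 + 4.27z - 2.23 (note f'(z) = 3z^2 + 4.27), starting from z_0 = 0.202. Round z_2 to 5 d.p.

0.49410

z_0 = 0.202000: f = -1.359218, f' = 4.392412 → z_1 = 0.202000 - (-1.359218)/(4.392412) = 0.511447
z_1 = 0.511447: f = 0.087661, f' = 5.054733 → z_2 = 0.511447 - (0.087661)/(5.054733) = 0.494104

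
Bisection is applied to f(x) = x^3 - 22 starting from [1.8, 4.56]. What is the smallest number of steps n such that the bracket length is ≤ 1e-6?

22

Initial width b − a = 4.56 − 1.8 = 2.760000.
After n steps the width is (b−a)/2^n; need (b−a)/2^n ≤ 1e-6.
So n ≥ log₂(2.760000/1e-6) = log₂(2760000.0000) ≈ 21.3962.
Hence n = 22.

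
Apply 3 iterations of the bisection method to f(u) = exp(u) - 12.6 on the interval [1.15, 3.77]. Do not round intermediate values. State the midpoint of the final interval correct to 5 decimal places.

2.62375

f(1.150000) = -9.441807, f(3.770000) = 30.780065 (opposite signs)
step 1: m = 2.460000, f(m) = -0.895188 < 0 → root in [2.460000, 3.770000]
step 2: m = 3.115000, f(m) = 9.933430 > 0 → root in [2.460000, 3.115000]
step 3: m = 2.787500, f(m) = 3.640368 > 0 → root in [2.460000, 2.787500]
Midpoint of [2.460000, 2.787500] = 2.623750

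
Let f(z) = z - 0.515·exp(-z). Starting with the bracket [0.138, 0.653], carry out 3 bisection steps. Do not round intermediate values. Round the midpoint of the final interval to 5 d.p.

0.36331

f(0.138000) = -0.310616, f(0.653000) = 0.384952 (opposite signs)
step 1: m = 0.395500, f(m) = 0.048728 > 0 → root in [0.138000, 0.395500]
step 2: m = 0.266750, f(m) = -0.127670 < 0 → root in [0.266750, 0.395500]
step 3: m = 0.331125, f(m) = -0.038704 < 0 → root in [0.331125, 0.395500]
Midpoint of [0.331125, 0.395500] = 0.363313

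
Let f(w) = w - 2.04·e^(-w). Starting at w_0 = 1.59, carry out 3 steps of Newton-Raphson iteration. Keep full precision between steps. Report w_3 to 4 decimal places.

f'(w) = 1 + 2.04·e^(-w)
w_0 = 1.590000: f = 1.173992, f' = 1.416008 → w_1 = 1.590000 - (1.173992)/(1.416008) = 0.760915
w_1 = 0.760915: f = -0.192253, f' = 1.953167 → w_2 = 0.760915 - (-0.192253)/(1.953167) = 0.859346
w_2 = 0.859346: f = -0.004470, f' = 1.863816 → w_3 = 0.859346 - (-0.004470)/(1.863816) = 0.861744

0.8617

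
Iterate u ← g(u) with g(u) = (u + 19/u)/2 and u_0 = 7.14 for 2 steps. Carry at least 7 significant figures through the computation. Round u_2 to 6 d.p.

u_1 = g(7.140000) = 4.900532
u_2 = g(4.900532) = 4.388831

4.388831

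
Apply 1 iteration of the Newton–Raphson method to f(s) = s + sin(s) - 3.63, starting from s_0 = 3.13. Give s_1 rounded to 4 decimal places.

Newton update: s ← s − f(s)/f'(s).
f'(s) = 1 + cos(s)
s_0 = 3.130000: f = -0.488408, f' = 0.000067 → s_1 = 3.130000 - (-0.488408)/(0.000067) = 7271.743243

7271.7432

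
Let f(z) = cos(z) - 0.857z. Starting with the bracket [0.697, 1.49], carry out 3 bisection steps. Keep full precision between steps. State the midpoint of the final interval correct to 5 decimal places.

f(0.697000) = 0.169442, f(1.490000) = -1.196222 (opposite signs)
step 1: m = 1.093500, f(m) = -0.477750 < 0 → root in [0.697000, 1.093500]
step 2: m = 0.895250, f(m) = -0.141906 < 0 → root in [0.697000, 0.895250]
step 3: m = 0.796125, f(m) = 0.017202 > 0 → root in [0.796125, 0.895250]
Midpoint of [0.796125, 0.895250] = 0.845687

0.84569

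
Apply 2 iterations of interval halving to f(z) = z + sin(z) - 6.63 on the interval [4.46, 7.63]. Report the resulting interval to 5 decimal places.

[6.04500, 6.83750]

f(4.460000) = -3.138319, f(7.630000) = 1.975021 (opposite signs)
step 1: m = 6.045000, f(m) = -0.820940 < 0 → root in [6.045000, 7.630000]
step 2: m = 6.837500, f(m) = 0.733861 > 0 → root in [6.045000, 6.837500]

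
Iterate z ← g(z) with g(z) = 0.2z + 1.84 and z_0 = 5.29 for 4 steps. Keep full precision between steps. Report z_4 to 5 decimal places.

2.30478

z_1 = g(5.290000) = 2.898000
z_2 = g(2.898000) = 2.419600
z_3 = g(2.419600) = 2.323920
z_4 = g(2.323920) = 2.304784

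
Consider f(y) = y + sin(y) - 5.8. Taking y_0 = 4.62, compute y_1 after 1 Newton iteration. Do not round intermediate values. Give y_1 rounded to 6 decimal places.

f'(y) = 1 + cos(y)
y_0 = 4.620000: f = -2.175735, f' = 0.907742 → y_1 = 4.620000 - (-2.175735)/(0.907742) = 7.016864

7.016864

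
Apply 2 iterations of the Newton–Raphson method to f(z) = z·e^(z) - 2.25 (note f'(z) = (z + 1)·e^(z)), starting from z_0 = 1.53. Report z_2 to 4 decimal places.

0.9374

z_0 = 1.530000: f = 4.815811, f' = 11.683987 → z_1 = 1.530000 - (4.815811)/(11.683987) = 1.117828
z_1 = 1.117828: f = 1.168548, f' = 6.476753 → z_2 = 1.117828 - (1.168548)/(6.476753) = 0.937406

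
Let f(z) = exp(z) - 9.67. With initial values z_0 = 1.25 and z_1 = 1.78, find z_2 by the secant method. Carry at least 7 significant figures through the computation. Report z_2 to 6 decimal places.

f(z_0) = -6.179657, f(z_1) = -3.740144
z_2 = 1.780000 - (-3.740144)·(1.780000 - 1.250000)/(-3.740144 - (-6.179657)) = 2.592570; f(z_2) = 3.694077

2.592570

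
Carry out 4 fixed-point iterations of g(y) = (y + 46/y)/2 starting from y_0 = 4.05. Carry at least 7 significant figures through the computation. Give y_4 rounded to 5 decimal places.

6.78233

y_1 = g(4.050000) = 7.704012
y_2 = g(7.704012) = 6.837463
y_3 = g(6.837463) = 6.782552
y_4 = g(6.782552) = 6.782330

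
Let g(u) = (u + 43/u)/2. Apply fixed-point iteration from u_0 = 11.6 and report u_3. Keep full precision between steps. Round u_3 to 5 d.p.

6.55790

u_1 = g(11.600000) = 7.653448
u_2 = g(7.653448) = 6.635915
u_3 = g(6.635915) = 6.557903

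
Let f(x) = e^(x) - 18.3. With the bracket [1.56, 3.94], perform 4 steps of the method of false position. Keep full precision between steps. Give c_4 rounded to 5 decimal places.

2.84870

f(1.560000) = -13.541179, f(3.940000) = 33.118601
step 1: c = 2.250702, f(c) = -8.805601 < 0 → new bracket [2.250702, 3.940000]
step 2: c = 2.605516, f(c) = -4.761793 < 0 → new bracket [2.605516, 3.940000]
step 3: c = 2.773268, f(c) = -2.289120 < 0 → new bracket [2.773268, 3.940000]
step 4: c = 2.848698, f(c) = -1.034712 < 0 → new bracket [2.848698, 3.940000]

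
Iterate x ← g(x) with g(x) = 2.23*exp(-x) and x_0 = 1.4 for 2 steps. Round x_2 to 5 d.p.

1.28671

x_1 = g(1.400000) = 0.549911
x_2 = g(0.549911) = 1.286712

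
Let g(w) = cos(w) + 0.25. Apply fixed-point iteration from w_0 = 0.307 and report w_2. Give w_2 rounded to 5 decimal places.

0.60933

w_1 = g(0.307000) = 1.203244
w_2 = g(1.203244) = 0.609332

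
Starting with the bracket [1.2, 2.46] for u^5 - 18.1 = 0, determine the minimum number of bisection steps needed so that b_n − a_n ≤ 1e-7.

Initial width b − a = 2.46 − 1.2 = 1.260000.
After n steps the width is (b−a)/2^n; need (b−a)/2^n ≤ 1e-7.
So n ≥ log₂(1.260000/1e-7) = log₂(12600000.0000) ≈ 23.5869.
Hence n = 24.

24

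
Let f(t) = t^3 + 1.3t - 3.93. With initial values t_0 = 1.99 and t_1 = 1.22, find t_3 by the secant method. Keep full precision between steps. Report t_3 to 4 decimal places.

1.3083

f(t_0) = 6.537599, f(t_1) = -0.528152
t_2 = 1.220000 - (-0.528152)·(1.220000 - 1.990000)/(-0.528152 - (6.537599)) = 1.277556; f(t_2) = -0.184014
t_3 = 1.277556 - (-0.184014)·(1.277556 - 1.220000)/(-0.184014 - (-0.528152)) = 1.308332; f(t_3) = 0.010346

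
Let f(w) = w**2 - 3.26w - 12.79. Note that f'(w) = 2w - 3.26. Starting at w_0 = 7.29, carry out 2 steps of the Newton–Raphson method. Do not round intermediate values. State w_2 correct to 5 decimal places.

5.56858

Newton update: w ← w − f(w)/f'(w).
w_0 = 7.290000: f = 16.588700, f' = 11.320000 → w_1 = 7.290000 - (16.588700)/(11.320000) = 5.824567
w_1 = 5.824567: f = 2.147493, f' = 8.389134 → w_2 = 5.824567 - (2.147493)/(8.389134) = 5.568582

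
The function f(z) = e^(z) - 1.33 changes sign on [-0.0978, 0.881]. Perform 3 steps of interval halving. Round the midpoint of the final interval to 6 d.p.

f(-0.097800) = -0.423170, f(0.881000) = 1.083312 (opposite signs)
step 1: m = 0.391600, f(m) = 0.149346 > 0 → root in [-0.097800, 0.391600]
step 2: m = 0.146900, f(m) = -0.171762 < 0 → root in [0.146900, 0.391600]
step 3: m = 0.269250, f(m) = -0.021018 < 0 → root in [0.269250, 0.391600]
Midpoint of [0.269250, 0.391600] = 0.330425

0.330425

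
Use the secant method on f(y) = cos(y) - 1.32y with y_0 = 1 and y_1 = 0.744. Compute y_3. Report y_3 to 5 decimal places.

0.61783

f(y_0) = -0.779698, f(y_1) = -0.246314
y_2 = 0.744000 - (-0.246314)·(0.744000 - 1.000000)/(-0.246314 - (-0.779698)) = 0.625780; f(y_2) = -0.015523
y_3 = 0.625780 - (-0.015523)·(0.625780 - 0.744000)/(-0.015523 - (-0.246314)) = 0.617828; f(y_3) = -0.000395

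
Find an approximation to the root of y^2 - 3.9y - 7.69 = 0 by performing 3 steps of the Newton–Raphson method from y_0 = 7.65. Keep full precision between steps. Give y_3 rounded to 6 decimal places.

Newton update: y ← y − f(y)/f'(y).
f'(y) = 2y - 3.9
y_0 = 7.650000: f = 20.997500, f' = 11.400000 → y_1 = 7.650000 - (20.997500)/(11.400000) = 5.808114
y_1 = 5.808114: f = 3.392544, f' = 7.716228 → y_2 = 5.808114 - (3.392544)/(7.716228) = 5.368451
y_2 = 5.368451: f = 0.193304, f' = 6.836901 → y_3 = 5.368451 - (0.193304)/(6.836901) = 5.340177

5.340177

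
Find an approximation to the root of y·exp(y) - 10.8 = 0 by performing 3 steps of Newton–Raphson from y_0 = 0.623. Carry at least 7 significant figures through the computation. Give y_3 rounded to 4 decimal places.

2.4357

f'(y) = (y + 1)·exp(y)
y_0 = 0.623000: f = -9.638408, f' = 3.026105 → y_1 = 0.623000 - (-9.638408)/(3.026105) = 3.808087
y_1 = 3.808087: f = 160.808258, f' = 216.672419 → y_2 = 3.808087 - (160.808258)/(216.672419) = 3.065915
y_2 = 3.065915: f = 54.976398, f' = 87.230482 → y_3 = 3.065915 - (54.976398)/(87.230482) = 2.435672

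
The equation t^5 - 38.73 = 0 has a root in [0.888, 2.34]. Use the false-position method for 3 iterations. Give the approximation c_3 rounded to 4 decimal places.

False-position update: c = (a·f(b) − b·f(a))/(f(b) − f(a)); replace the endpoint whose sign matches f(c).
f(0.888000) = -38.177840, f(2.340000) = 31.428337
step 1: c = 1.684398, f(c) = -25.171125 < 0 → new bracket [1.684398, 2.340000]
step 2: c = 1.975960, f(c) = -8.607533 < 0 → new bracket [1.975960, 2.340000]
step 3: c = 2.054227, f(c) = -2.150145 < 0 → new bracket [2.054227, 2.340000]

2.0542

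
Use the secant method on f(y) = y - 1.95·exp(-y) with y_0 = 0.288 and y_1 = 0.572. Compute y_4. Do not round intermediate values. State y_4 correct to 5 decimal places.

f(y_0) = -1.174035, f(y_1) = -0.528571
y_2 = 0.572000 - (-0.528571)·(0.572000 - 0.288000)/(-0.528571 - (-1.174035)) = 0.804568; f(y_2) = -0.067630
y_3 = 0.804568 - (-0.067630)·(0.804568 - 0.572000)/(-0.067630 - (-0.528571)) = 0.838691; f(y_3) = -0.004248
y_4 = 0.838691 - (-0.004248)·(0.838691 - 0.804568)/(-0.004248 - (-0.067630)) = 0.840978; f(y_4) = -0.000035

0.84098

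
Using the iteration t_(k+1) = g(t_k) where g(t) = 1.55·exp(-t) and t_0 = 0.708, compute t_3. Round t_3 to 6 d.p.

0.752735

t_1 = g(0.708000) = 0.763574
t_2 = g(0.763574) = 0.722297
t_3 = g(0.722297) = 0.752735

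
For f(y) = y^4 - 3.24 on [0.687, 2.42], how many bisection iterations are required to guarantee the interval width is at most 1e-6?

21

Initial width b − a = 2.42 − 0.687 = 1.733000.
After n steps the width is (b−a)/2^n; need (b−a)/2^n ≤ 1e-6.
So n ≥ log₂(1.733000/1e-6) = log₂(1733000.0000) ≈ 20.7248.
Hence n = 21.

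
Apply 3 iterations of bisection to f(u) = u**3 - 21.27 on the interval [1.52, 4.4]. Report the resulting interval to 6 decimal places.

[2.600000, 2.960000]

f(1.520000) = -17.758192, f(4.400000) = 63.914000 (opposite signs)
step 1: m = 2.960000, f(m) = 4.664336 > 0 → root in [1.520000, 2.960000]
step 2: m = 2.240000, f(m) = -10.030576 < 0 → root in [2.240000, 2.960000]
step 3: m = 2.600000, f(m) = -3.694000 < 0 → root in [2.600000, 2.960000]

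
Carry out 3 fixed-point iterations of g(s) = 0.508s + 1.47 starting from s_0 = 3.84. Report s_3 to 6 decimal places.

3.099525

s_1 = g(3.840000) = 3.420720
s_2 = g(3.420720) = 3.207726
s_3 = g(3.207726) = 3.099525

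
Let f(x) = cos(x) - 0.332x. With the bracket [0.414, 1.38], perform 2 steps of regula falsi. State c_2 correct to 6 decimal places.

False-position update: c = (a·f(b) − b·f(a))/(f(b) − f(a)); replace the endpoint whose sign matches f(c).
f(0.414000) = 0.778071, f(1.380000) = -0.268519
step 1: c = 1.132158, f(c) = 0.048831 > 0 → new bracket [1.132158, 1.380000]
step 2: c = 1.170293, f(c) = 0.001344 > 0 → new bracket [1.170293, 1.380000]

1.170293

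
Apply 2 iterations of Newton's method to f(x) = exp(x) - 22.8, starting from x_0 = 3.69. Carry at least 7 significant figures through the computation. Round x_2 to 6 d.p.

f'(x) = exp(x)
x_0 = 3.690000: f = 17.244847, f' = 40.044847 → x_1 = 3.690000 - (17.244847)/(40.044847) = 3.259362
x_1 = 3.259362: f = 3.232914, f' = 26.032914 → x_2 = 3.259362 - (3.232914)/(26.032914) = 3.135176

3.135176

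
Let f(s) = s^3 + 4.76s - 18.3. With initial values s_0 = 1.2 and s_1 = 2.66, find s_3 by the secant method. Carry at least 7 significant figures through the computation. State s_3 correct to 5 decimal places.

Secant update: s_(k+1) = s_k − f(s_k)·(s_k − s_(k-1))/(f(s_k) − f(s_(k-1))).
f(s_0) = -10.860000, f(s_1) = 13.182696
s_2 = 2.660000 - (13.182696)·(2.660000 - 1.200000)/(13.182696 - (-10.860000)) = 1.859477; f(s_2) = -3.019463
s_3 = 1.859477 - (-3.019463)·(1.859477 - 2.660000)/(-3.019463 - (13.182696)) = 2.008664; f(s_3) = -0.634345

2.00866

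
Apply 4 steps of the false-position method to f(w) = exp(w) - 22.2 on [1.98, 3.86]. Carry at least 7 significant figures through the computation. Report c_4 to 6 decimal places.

f(1.980000) = -14.957257, f(3.860000) = 25.265351
step 1: c = 2.679100, f(c) = -7.628021 < 0 → new bracket [2.679100, 3.860000]
step 2: c = 2.952953, f(c) = -3.037547 < 0 → new bracket [2.952953, 3.860000]
step 3: c = 3.050300, f(c) = -1.078327 < 0 → new bracket [3.050300, 3.860000]
step 4: c = 3.083443, f(c) = -0.366551 < 0 → new bracket [3.083443, 3.860000]

3.083443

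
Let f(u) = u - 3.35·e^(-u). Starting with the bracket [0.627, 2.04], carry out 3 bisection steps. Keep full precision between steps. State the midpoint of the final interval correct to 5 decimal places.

f(0.627000) = -1.162543, f(2.040000) = 1.604404 (opposite signs)
step 1: m = 1.333500, f(m) = 0.450597 > 0 → root in [0.627000, 1.333500]
step 2: m = 0.980250, f(m) = -0.276728 < 0 → root in [0.980250, 1.333500]
step 3: m = 1.156875, f(m) = 0.103409 > 0 → root in [0.980250, 1.156875]
Midpoint of [0.980250, 1.156875] = 1.068562

1.06856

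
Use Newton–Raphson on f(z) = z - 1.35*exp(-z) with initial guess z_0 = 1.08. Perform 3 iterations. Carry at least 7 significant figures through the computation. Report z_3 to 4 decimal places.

Newton update: z ← z − f(z)/f'(z).
f'(z) = 1 + 1.35*exp(-z)
z_0 = 1.080000: f = 0.621546, f' = 1.458454 → z_1 = 1.080000 - (0.621546)/(1.458454) = 0.653832
z_1 = 0.653832: f = -0.048234, f' = 1.702066 → z_2 = 0.653832 - (-0.048234)/(1.702066) = 0.682171
z_2 = 0.682171: f = -0.000279, f' = 1.682450 → z_3 = 0.682171 - (-0.000279)/(1.682450) = 0.682337

0.6823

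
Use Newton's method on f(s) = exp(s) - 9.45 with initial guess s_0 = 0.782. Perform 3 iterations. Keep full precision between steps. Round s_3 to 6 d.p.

2.623451

Newton update: s ← s − f(s)/f'(s).
f'(s) = exp(s)
s_0 = 0.782000: f = -7.264160, f' = 2.185840 → s_1 = 0.782000 - (-7.264160)/(2.185840) = 4.105282
s_1 = 4.105282: f = 51.209823, f' = 60.659823 → s_2 = 4.105282 - (51.209823)/(60.659823) = 3.261068
s_2 = 3.261068: f = 16.627383, f' = 26.077383 → s_3 = 3.261068 - (16.627383)/(26.077383) = 2.623451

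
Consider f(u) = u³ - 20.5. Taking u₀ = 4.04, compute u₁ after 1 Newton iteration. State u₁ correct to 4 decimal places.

Newton update: u ← u − f(u)/f'(u).
f'(u) = 3u²
u_0 = 4.040000: f = 45.439264, f' = 48.964800 → u_1 = 4.040000 - (45.439264)/(48.964800) = 3.112001

3.1120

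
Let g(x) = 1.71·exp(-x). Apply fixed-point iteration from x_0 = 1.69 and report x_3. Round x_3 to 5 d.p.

x_1 = g(1.690000) = 0.315528
x_2 = g(0.315528) = 1.247280
x_3 = g(1.247280) = 0.491258

0.49126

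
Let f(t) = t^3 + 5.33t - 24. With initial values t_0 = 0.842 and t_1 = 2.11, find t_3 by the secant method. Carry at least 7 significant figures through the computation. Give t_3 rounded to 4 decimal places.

2.2739

f(t_0) = -18.915192, f(t_1) = -3.359769
t_2 = 2.110000 - (-3.359769)·(2.110000 - 0.842000)/(-3.359769 - (-18.915192)) = 2.383871; f(t_2) = 2.253203
t_3 = 2.383871 - (2.253203)·(2.383871 - 2.110000)/(2.253203 - (-3.359769)) = 2.273932; f(t_3) = -0.121973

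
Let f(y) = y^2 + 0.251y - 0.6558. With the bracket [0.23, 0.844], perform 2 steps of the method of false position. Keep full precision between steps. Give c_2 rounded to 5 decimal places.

0.68944

f(0.230000) = -0.545170, f(0.844000) = 0.268380
step 1: c = 0.641449, f(c) = -0.083339 < 0 → new bracket [0.641449, 0.844000]
step 2: c = 0.689443, f(c) = -0.007418 < 0 → new bracket [0.689443, 0.844000]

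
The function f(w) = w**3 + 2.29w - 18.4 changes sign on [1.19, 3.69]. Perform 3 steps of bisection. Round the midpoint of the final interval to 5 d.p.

f(1.190000) = -13.989741, f(3.690000) = 40.293509 (opposite signs)
step 1: m = 2.440000, f(m) = 1.714384 > 0 → root in [1.190000, 2.440000]
step 2: m = 1.815000, f(m) = -8.264632 < 0 → root in [1.815000, 2.440000]
step 3: m = 2.127500, f(m) = -3.898415 < 0 → root in [2.127500, 2.440000]
Midpoint of [2.127500, 2.440000] = 2.283750

2.28375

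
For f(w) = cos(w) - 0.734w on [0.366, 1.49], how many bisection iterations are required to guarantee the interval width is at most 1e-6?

21

Initial width b − a = 1.49 − 0.366 = 1.124000.
After n steps the width is (b−a)/2^n; need (b−a)/2^n ≤ 1e-6.
So n ≥ log₂(1.124000/1e-6) = log₂(1124000.0000) ≈ 20.1002.
Hence n = 21.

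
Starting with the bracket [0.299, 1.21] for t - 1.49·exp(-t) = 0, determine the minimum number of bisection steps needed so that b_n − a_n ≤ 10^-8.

27

Initial width b − a = 1.21 − 0.299 = 0.911000.
After n steps the width is (b−a)/2^n; need (b−a)/2^n ≤ 10^-8.
So n ≥ log₂(0.911000/10^-8) = log₂(91100000.0000) ≈ 26.4409.
Hence n = 27.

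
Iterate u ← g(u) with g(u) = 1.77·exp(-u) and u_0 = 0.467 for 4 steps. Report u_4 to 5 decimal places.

0.65934

u_1 = g(0.467000) = 1.109578
u_2 = g(1.109578) = 0.583566
u_3 = g(0.583566) = 0.987493
u_4 = g(0.987493) = 0.659342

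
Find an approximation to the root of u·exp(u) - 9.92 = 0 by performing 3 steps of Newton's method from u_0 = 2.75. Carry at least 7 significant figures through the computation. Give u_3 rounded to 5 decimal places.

1.74812

f'(u) = (u + 1)·exp(u)
u_0 = 2.750000: f = 33.097238, f' = 58.659870 → u_1 = 2.750000 - (33.097238)/(58.659870) = 2.185777
u_1 = 2.185777: f = 9.528085, f' = 28.345646 → u_2 = 2.185777 - (9.528085)/(28.345646) = 1.849638
u_2 = 1.849638: f = 1.839104, f' = 18.116621 → u_3 = 1.849638 - (1.839104)/(18.116621) = 1.748123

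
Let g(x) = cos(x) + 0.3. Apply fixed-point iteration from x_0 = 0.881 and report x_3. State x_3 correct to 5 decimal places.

x_1 = g(0.881000) = 0.936380
x_2 = g(0.936380) = 0.892707
x_3 = g(0.892707) = 0.927306

0.92731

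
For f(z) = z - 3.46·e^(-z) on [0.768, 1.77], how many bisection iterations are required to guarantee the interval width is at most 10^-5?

Initial width b − a = 1.77 − 0.768 = 1.002000.
After n steps the width is (b−a)/2^n; need (b−a)/2^n ≤ 10^-5.
So n ≥ log₂(1.002000/10^-5) = log₂(100200.0000) ≈ 16.6125.
Hence n = 17.

17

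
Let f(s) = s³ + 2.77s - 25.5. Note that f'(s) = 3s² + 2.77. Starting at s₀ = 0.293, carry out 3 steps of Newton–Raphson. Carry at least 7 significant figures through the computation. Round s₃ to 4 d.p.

Newton update: s ← s − f(s)/f'(s).
s_0 = 0.293000: f = -24.663236, f' = 3.027547 → s_1 = 0.293000 - (-24.663236)/(3.027547) = 8.439277
s_1 = 8.439277: f = 598.933871, f' = 216.434185 → s_2 = 8.439277 - (598.933871)/(216.434185) = 5.671997
s_2 = 5.671997: f = 172.688413, f' = 99.284666 → s_3 = 5.671997 - (172.688413)/(99.284666) = 3.932671

3.9327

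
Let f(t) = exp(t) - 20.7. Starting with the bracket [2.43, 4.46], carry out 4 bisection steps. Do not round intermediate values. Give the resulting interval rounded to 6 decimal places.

f(2.430000) = -9.341118, f(4.460000) = 65.787509 (opposite signs)
step 1: m = 3.445000, f(m) = 10.643283 > 0 → root in [2.430000, 3.445000]
step 2: m = 2.937500, f(m) = -1.831384 < 0 → root in [2.937500, 3.445000]
step 3: m = 3.191250, f(m) = 3.618807 > 0 → root in [2.937500, 3.191250]
step 4: m = 3.064375, f(m) = 0.721070 > 0 → root in [2.937500, 3.064375]

[2.937500, 3.064375]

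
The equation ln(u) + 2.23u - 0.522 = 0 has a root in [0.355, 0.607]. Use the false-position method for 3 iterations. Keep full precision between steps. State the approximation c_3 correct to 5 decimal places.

f(0.355000) = -0.765987, f(0.607000) = 0.332384
step 1: c = 0.530741, f(c) = 0.028071 > 0 → new bracket [0.355000, 0.530741]
step 2: c = 0.524528, f(c) = 0.002442 > 0 → new bracket [0.355000, 0.524528]
step 3: c = 0.523990, f(c) = 0.000213 > 0 → new bracket [0.355000, 0.523990]

0.52399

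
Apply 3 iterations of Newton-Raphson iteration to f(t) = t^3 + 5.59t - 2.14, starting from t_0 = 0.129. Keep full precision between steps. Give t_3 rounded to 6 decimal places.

Newton update: t ← t − f(t)/f'(t).
f'(t) = 3t^2 + 5.59
t_0 = 0.129000: f = -1.416743, f' = 5.639923 → t_1 = 0.129000 - (-1.416743)/(5.639923) = 0.380199
t_1 = 0.380199: f = 0.040271, f' = 6.023654 → t_2 = 0.380199 - (0.040271)/(6.023654) = 0.373514
t_2 = 0.373514: f = 0.000051, f' = 6.008537 → t_3 = 0.373514 - (0.000051)/(6.008537) = 0.373505

0.373505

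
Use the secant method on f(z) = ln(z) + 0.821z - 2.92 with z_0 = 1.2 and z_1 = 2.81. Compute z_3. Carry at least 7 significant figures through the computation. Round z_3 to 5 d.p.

f(z_0) = -1.752478, f(z_1) = 0.420194
z_2 = 2.810000 - (0.420194)·(2.810000 - 1.200000)/(0.420194 - (-1.752478)) = 2.498626; f(z_2) = 0.047113
z_3 = 2.498626 - (0.047113)·(2.498626 - 2.810000)/(0.047113 - (0.420194)) = 2.459306; f(z_3) = -0.001031

2.45931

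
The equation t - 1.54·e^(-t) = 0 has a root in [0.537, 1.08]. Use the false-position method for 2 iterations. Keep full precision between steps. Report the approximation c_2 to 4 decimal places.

False-position update: c = (a·f(b) − b·f(a))/(f(b) − f(a)); replace the endpoint whose sign matches f(c).
f(0.537000) = -0.363129, f(1.080000) = 0.557023
step 1: c = 0.751290, f(c) = 0.024783 > 0 → new bracket [0.537000, 0.751290]
step 2: c = 0.737599, f(c) = 0.001078 > 0 → new bracket [0.537000, 0.737599]

0.7376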